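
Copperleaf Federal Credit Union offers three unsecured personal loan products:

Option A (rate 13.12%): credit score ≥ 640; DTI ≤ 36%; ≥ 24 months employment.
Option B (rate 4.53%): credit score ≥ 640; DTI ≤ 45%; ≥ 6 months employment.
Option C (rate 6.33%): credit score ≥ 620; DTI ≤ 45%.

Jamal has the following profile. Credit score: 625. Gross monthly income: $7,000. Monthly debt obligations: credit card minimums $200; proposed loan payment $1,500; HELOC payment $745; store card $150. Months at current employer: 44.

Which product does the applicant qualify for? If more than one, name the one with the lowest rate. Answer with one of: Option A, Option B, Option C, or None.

Option C

Total debts = (200 + 1,500 + 745 + 150) = 2,595; DTI = 2,595/7,000 = 37.1%.
Option A: score 625 < 640; DTI 37.1% > 36%; employment 44 ≥ 24 mo → does not qualify.
Option B: score 625 < 640; DTI 37.1% ≤ 45%; employment 44 ≥ 6 mo → does not qualify.
Option C: score 625 ≥ 620; DTI 37.1% ≤ 45% → qualifies.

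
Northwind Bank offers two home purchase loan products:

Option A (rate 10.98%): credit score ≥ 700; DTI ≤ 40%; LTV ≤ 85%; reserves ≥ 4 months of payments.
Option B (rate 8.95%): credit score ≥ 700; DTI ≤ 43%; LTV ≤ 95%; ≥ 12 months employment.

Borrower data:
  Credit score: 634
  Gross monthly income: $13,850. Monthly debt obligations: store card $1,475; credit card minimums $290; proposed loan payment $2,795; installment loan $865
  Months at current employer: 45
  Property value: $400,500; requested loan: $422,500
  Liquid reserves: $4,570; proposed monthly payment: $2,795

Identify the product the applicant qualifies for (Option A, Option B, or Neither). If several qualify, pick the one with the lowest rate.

Neither

Total debts = (1,475 + 290 + 2,795 + 865) = 5,425; DTI = 5,425/13,850 = 39.2%.
LTV = 422,500/400,500 = 105.5%.
Reserves = 4,570/2,795 = 1.6 months.
Option A: score 634 < 700; DTI 39.2% ≤ 40%; LTV 105.5% > 85%; reserves 1.6 < 4 mo → does not qualify.
Option B: score 634 < 700; DTI 39.2% ≤ 43%; LTV 105.5% > 95%; employment 45 ≥ 12 mo → does not qualify.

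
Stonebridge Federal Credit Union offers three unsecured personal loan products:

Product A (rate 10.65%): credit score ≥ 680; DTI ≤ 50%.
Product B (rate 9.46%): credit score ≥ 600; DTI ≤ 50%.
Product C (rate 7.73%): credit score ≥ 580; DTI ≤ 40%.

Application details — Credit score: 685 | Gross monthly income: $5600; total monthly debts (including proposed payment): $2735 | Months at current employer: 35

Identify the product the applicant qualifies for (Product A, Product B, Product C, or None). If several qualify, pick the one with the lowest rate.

Product B

DTI = 2,735/5,600 = 48.8%.
Product A: score 685 ≥ 680; DTI 48.8% ≤ 50% → qualifies.
Product B: score 685 ≥ 600; DTI 48.8% ≤ 50% → qualifies.
Product C: score 685 ≥ 580; DTI 48.8% > 40% → does not qualify.
Qualifying: Product A, Product B. Lowest rate is 9.46% → Product B.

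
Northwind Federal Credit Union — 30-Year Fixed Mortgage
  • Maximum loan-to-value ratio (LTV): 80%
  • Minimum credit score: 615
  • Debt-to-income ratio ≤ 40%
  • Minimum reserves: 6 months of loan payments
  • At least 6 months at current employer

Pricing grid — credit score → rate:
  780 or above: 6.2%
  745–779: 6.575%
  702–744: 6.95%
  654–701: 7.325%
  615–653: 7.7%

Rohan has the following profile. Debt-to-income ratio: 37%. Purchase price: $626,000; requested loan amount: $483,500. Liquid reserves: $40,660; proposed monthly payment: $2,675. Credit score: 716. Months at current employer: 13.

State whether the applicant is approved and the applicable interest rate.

Credit score 716 ≥ 615 (meets minimum)
Liquid reserves cover 40,660/2,675 = 15.2 months — ≥ 6 required
LTV: 483,500 ÷ 626,000 = 77.2%, within 80% cap
DTI 37% ≤ 40%
Employment 13 ≥ 6 months
All requirements met. Score 716 falls in the 702–744 tier → 6.95%.

Approved at 6.95%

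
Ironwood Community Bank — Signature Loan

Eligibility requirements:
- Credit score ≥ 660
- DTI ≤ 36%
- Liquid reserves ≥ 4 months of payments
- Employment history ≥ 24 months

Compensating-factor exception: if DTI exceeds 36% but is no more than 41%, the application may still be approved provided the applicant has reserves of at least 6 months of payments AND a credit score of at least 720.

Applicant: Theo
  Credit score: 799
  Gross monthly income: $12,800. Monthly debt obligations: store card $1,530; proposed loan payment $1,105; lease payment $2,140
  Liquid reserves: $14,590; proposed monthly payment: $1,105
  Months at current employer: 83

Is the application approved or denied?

Approved

Credit score 799 ≥ 660 (meets base)
Total debts = (1,530 + 1,105 + 2,140) = 4,775. DTI = 4,775/12,800 = 37.3% > 36% — standard DTI limit exceeded.
Reserves: 14,590 ÷ 1,105 = 13.2 months (meets 4-month minimum)
Employment 83 ≥ 24 months
DTI 37.3% is within the 36%–41% exception band; checking compensating factors.
Reserves 13.2 ≥ 6 months; credit score 799 ≥ 720.
Both override conditions satisfied; DTI exception granted.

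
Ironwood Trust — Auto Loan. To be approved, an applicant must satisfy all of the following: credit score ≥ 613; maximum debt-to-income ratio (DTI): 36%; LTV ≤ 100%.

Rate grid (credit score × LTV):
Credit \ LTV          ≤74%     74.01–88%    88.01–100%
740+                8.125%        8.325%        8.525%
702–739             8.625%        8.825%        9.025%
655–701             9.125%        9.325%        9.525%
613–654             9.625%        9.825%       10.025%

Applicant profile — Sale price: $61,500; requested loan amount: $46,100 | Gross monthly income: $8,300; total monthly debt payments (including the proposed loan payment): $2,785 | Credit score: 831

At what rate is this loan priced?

Credit score 831 ≥ 613; DTI = 2,785/8,300 = 33.6% ≤ 36%
LTV = 46,100/61,500 = 75% ≤ 100%
Score 831 is in the 740+ band; LTV 75% is in the 74.01–88% band → 8.325%.

8.325%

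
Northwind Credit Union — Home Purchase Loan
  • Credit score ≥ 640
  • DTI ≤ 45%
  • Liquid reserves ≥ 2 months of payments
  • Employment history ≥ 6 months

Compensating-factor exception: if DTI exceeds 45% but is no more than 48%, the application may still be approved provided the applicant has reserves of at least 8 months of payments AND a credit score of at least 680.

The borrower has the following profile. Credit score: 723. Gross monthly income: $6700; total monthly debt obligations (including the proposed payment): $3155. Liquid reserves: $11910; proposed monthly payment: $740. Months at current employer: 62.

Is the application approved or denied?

Credit score 723 ≥ 640 (meets base)
DTI: 3,155 ÷ 6,700 = 47.1%, over the 45% base limit.
Reserves = 11,910/740 = 16.1 months ≥ 2
Employment 62 ≥ 6 months
47.1% falls in the override range (45%–48%), so the compensating-factor test applies.
Override check — reserves: 16.1 mo (ok); score: 723 (ok).
Both compensating conditions met → exception applies.

Approved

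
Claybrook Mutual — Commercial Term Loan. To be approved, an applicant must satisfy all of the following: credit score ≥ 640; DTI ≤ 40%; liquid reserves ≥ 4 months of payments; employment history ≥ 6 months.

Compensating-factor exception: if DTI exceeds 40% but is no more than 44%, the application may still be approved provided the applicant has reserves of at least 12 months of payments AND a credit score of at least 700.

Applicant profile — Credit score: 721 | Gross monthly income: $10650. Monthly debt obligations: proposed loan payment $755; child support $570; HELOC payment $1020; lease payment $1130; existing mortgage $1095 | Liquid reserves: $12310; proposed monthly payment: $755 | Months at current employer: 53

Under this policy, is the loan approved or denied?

Credit score 721 ≥ 640 (meets base)
Total debts = (755 + 570 + 1,020 + 1,130 + 1,095) = 4,570. DTI: 4,570 ÷ 10,650 = 42.9%, over the 40% base limit.
Liquid reserves cover 12,310/755 = 16.3 months — ≥ 4 required
Employment 53 ≥ 6 months
DTI 42.9% is within the 40%–44% exception band; checking compensating factors.
Override check — reserves: 16.3 mo (ok); score: 721 (ok).
Both compensating conditions met → exception applies.

Approved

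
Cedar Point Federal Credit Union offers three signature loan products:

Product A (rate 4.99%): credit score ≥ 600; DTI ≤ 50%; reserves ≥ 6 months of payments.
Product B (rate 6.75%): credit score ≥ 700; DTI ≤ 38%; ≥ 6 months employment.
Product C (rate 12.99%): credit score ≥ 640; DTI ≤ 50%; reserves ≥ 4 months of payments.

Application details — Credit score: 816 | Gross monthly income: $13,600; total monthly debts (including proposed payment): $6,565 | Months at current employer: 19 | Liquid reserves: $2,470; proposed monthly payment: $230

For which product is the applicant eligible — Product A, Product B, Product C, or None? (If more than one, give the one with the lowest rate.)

DTI = 6,565/13,600 = 48.3%.
Reserves = 2,470/230 = 10.7 months.
Product A: score 816 ≥ 600; DTI 48.3% ≤ 50%; reserves 10.7 ≥ 6 mo → qualifies.
Product B: score 816 ≥ 700; DTI 48.3% > 38%; employment 19 ≥ 6 mo → does not qualify.
Product C: score 816 ≥ 640; DTI 48.3% ≤ 50%; reserves 10.7 ≥ 4 mo → qualifies.
Qualifying: Product A, Product C. Lowest rate is 4.99% → Product A.

Product A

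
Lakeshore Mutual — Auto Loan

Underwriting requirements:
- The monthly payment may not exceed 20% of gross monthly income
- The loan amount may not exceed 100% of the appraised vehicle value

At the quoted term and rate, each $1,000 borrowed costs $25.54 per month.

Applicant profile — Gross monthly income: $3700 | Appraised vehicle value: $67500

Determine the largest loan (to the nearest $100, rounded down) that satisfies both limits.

$28,900

Payment cap: 20% × $3,700 = $740/month.
At $25.54 per $1,000, that supports 740/25.54 × 1,000 ≈ $28,974 → $28,900.
LTV cap: 100% × $67,500 = $67,500 → $67,500.
Binding constraint: payment-to-income.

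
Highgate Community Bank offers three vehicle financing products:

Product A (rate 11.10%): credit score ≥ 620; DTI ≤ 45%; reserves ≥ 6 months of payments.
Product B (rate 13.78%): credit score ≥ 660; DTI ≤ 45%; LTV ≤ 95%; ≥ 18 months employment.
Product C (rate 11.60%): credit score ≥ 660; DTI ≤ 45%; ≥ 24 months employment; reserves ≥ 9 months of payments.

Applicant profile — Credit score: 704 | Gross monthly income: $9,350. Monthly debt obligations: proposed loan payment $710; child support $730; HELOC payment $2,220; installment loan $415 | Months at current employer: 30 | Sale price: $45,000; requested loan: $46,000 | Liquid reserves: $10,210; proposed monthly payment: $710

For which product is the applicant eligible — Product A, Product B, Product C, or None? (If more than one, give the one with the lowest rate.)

Total debts = (710 + 730 + 2,220 + 415) = 4,075; DTI = 4,075/9,350 = 43.6%.
LTV = 46,000/45,000 = 102.2%.
Reserves = 10,210/710 = 14.4 months.
Product A: score 704 ≥ 620; DTI 43.6% ≤ 45%; reserves 14.4 ≥ 6 mo → qualifies.
Product B: score 704 ≥ 660; DTI 43.6% ≤ 45%; LTV 102.2% > 95%; employment 30 ≥ 18 mo → does not qualify.
Product C: score 704 ≥ 660; DTI 43.6% ≤ 45%; employment 30 ≥ 24 mo; reserves 14.4 ≥ 9 mo → qualifies.
Qualifying: Product A, Product C. Lowest rate is 11.10% → Product A.

Product A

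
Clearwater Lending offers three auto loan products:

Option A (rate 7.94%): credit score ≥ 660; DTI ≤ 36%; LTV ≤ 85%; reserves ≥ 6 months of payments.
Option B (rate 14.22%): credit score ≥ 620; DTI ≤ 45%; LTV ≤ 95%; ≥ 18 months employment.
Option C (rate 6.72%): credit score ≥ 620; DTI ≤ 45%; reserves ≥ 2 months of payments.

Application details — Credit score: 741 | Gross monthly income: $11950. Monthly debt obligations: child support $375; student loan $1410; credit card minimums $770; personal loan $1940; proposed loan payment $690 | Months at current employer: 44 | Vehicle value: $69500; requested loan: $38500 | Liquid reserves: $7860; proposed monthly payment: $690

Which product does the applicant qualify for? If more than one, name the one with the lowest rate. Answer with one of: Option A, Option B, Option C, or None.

Total debts = (375 + 1,410 + 770 + 1,940 + 690) = 5,185; DTI = 5,185/11,950 = 43.4%.
LTV = 38,500/69,500 = 55.4%.
Reserves = 7,860/690 = 11.4 months.
Option A: score 741 ≥ 660; DTI 43.4% > 36%; LTV 55.4% ≤ 85%; reserves 11.4 ≥ 6 mo → does not qualify.
Option B: score 741 ≥ 620; DTI 43.4% ≤ 45%; LTV 55.4% ≤ 95%; employment 44 ≥ 18 mo → qualifies.
Option C: score 741 ≥ 620; DTI 43.4% ≤ 45%; reserves 11.4 ≥ 2 mo → qualifies.
Qualifying: Option B, Option C. Lowest rate is 6.72% → Option C.

Option C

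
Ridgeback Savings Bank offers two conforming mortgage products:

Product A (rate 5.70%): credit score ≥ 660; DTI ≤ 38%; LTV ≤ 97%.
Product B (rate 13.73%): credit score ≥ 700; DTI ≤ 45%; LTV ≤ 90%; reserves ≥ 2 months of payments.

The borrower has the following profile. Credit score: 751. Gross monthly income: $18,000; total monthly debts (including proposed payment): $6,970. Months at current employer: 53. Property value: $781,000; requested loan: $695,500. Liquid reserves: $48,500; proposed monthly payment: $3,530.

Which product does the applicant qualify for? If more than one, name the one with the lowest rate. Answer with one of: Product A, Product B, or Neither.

Product B

DTI = 6,970/18,000 = 38.7%.
LTV = 695,500/781,000 = 89.1%.
Reserves = 48,500/3,530 = 13.7 months.
Product A: score 751 ≥ 660; DTI 38.7% > 38%; LTV 89.1% ≤ 97% → does not qualify.
Product B: score 751 ≥ 700; DTI 38.7% ≤ 45%; LTV 89.1% ≤ 90%; reserves 13.7 ≥ 2 mo → qualifies.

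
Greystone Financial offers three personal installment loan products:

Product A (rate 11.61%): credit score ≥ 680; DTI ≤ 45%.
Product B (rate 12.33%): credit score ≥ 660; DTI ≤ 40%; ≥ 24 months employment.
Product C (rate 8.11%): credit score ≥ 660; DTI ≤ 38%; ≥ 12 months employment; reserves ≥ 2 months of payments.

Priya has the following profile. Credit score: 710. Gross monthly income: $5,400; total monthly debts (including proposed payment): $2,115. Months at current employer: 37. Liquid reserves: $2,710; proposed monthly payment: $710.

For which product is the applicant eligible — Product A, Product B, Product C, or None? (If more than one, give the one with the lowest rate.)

DTI = 2,115/5,400 = 39.2%.
Reserves = 2,710/710 = 3.8 months.
Product A: score 710 ≥ 680; DTI 39.2% ≤ 45% → qualifies.
Product B: score 710 ≥ 660; DTI 39.2% ≤ 40%; employment 37 ≥ 24 mo → qualifies.
Product C: score 710 ≥ 660; DTI 39.2% > 38%; employment 37 ≥ 12 mo; reserves 3.8 ≥ 2 mo → does not qualify.
Qualifying: Product A, Product B. Lowest rate is 11.61% → Product A.

Product A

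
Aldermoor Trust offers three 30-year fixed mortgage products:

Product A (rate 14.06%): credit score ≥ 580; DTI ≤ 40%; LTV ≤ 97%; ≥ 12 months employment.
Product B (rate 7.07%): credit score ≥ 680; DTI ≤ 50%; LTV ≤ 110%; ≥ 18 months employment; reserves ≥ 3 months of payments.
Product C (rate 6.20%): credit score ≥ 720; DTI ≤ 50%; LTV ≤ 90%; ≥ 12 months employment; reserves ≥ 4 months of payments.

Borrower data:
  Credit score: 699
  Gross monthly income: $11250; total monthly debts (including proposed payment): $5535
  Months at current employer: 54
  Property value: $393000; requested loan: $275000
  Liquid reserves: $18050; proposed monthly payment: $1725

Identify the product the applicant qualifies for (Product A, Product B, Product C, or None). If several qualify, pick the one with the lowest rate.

DTI = 5,535/11,250 = 49.2%.
LTV = 275,000/393,000 = 70%.
Reserves = 18,050/1,725 = 10.5 months.
Product A: score 699 ≥ 580; DTI 49.2% > 40%; LTV 70% ≤ 97%; employment 54 ≥ 12 mo → does not qualify.
Product B: score 699 ≥ 680; DTI 49.2% ≤ 50%; LTV 70% ≤ 110%; employment 54 ≥ 18 mo; reserves 10.5 ≥ 3 mo → qualifies.
Product C: score 699 < 720; DTI 49.2% ≤ 50%; LTV 70% ≤ 90%; employment 54 ≥ 12 mo; reserves 10.5 ≥ 4 mo → does not qualify.

Product B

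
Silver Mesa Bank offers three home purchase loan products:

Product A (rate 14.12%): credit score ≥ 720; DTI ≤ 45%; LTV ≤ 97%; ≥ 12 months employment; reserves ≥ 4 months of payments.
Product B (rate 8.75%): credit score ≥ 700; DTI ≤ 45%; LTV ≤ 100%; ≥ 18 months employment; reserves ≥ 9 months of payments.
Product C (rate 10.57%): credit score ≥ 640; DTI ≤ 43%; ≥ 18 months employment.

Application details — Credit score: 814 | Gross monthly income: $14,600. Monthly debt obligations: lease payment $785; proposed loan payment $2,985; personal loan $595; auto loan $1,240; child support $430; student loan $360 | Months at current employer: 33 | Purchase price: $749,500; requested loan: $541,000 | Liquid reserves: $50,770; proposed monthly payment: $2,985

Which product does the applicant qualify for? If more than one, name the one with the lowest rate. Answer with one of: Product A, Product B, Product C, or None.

Total debts = (785 + 2,985 + 595 + 1,240 + 430 + 360) = 6,395; DTI = 6,395/14,600 = 43.8%.
LTV = 541,000/749,500 = 72.2%.
Reserves = 50,770/2,985 = 17.0 months.
Product A: score 814 ≥ 720; DTI 43.8% ≤ 45%; LTV 72.2% ≤ 97%; employment 33 ≥ 12 mo; reserves 17.0 ≥ 4 mo → qualifies.
Product B: score 814 ≥ 700; DTI 43.8% ≤ 45%; LTV 72.2% ≤ 100%; employment 33 ≥ 18 mo; reserves 17.0 ≥ 9 mo → qualifies.
Product C: score 814 ≥ 640; DTI 43.8% > 43%; employment 33 ≥ 18 mo → does not qualify.
Qualifying: Product A, Product B. Lowest rate is 8.75% → Product B.

Product B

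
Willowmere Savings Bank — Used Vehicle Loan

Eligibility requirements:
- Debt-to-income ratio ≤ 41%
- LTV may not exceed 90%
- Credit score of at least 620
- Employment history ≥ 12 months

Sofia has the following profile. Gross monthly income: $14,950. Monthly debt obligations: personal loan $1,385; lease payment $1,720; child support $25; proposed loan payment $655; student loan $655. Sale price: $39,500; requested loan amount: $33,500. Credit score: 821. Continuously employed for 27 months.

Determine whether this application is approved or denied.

Total monthly debts = (1,385 + 1,720 + 25 + 655 + 655) = 4,440. DTI: 4,440 ÷ 14,950 = 29.7%, within the 41% cap
LTV: 33,500 ÷ 39,500 = 84.8%, within 90% cap
Credit score 821 ≥ 620 (meets)
Employment 27 ≥ 12 months
All criteria satisfied.

Approved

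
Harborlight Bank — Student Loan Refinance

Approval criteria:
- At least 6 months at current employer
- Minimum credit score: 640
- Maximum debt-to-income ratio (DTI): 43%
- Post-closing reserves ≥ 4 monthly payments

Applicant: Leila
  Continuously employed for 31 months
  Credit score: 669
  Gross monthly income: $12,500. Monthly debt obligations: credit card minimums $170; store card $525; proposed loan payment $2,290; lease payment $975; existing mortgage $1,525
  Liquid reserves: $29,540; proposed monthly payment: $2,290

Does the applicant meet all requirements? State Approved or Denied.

Denied

Employment 31 ≥ 6 months
Credit score 669 ≥ 640 (meets)
Total monthly debts = (170 + 525 + 2,290 + 975 + 1,525) = 5,485. DTI = 5,485/12,500 = 43.9% > 43%
Reserves: 29,540 ÷ 2,290 = 12.9 months (meets 4-month minimum)
Fails on DTI.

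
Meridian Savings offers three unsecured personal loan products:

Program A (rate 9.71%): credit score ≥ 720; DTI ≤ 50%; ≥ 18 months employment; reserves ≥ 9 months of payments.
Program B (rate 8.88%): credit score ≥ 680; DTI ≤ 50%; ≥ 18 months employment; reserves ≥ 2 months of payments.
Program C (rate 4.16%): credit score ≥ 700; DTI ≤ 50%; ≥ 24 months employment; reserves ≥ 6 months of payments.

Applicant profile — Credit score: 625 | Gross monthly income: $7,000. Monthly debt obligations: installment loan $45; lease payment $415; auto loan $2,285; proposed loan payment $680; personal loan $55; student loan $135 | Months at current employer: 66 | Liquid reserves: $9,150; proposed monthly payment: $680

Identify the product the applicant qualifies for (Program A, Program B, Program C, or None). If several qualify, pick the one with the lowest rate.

Total debts = (45 + 415 + 2,285 + 680 + 55 + 135) = 3,615; DTI = 3,615/7,000 = 51.6%.
Reserves = 9,150/680 = 13.5 months.
Program A: score 625 < 720; DTI 51.6% > 50%; employment 66 ≥ 18 mo; reserves 13.5 ≥ 9 mo → does not qualify.
Program B: score 625 < 680; DTI 51.6% > 50%; employment 66 ≥ 18 mo; reserves 13.5 ≥ 2 mo → does not qualify.
Program C: score 625 < 700; DTI 51.6% > 50%; employment 66 ≥ 24 mo; reserves 13.5 ≥ 6 mo → does not qualify.

None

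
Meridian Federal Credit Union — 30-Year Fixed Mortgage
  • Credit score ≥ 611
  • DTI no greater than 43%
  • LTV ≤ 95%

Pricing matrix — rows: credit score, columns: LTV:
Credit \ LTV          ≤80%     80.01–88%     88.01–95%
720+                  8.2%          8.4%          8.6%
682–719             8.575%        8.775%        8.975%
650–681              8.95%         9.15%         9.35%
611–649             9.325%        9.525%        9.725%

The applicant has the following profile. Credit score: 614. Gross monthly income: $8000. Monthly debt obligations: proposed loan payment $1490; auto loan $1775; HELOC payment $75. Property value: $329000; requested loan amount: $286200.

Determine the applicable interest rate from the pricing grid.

9.525%

Credit score 614 ≥ 611; Total monthly debts = (1,490 + 1,775 + 75) = 3,340. DTI: 3,340 ÷ 8,000 = 41.8%, within the 43% cap
LTV = 286,200/329,000 = 87% ≤ 95%
Row: 614 falls in 611–649. Column: 87% falls in 80.01–88%. Rate = 9.525%.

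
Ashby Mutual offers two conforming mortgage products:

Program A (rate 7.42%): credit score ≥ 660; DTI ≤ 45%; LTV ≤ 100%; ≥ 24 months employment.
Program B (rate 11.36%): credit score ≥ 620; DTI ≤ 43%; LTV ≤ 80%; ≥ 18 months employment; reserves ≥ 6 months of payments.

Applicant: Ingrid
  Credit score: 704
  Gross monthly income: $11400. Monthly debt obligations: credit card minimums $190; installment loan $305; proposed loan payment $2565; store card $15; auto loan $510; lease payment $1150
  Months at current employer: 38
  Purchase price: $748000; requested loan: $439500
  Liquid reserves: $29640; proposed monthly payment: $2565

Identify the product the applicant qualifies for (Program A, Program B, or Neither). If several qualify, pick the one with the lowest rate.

Total debts = (190 + 305 + 2,565 + 15 + 510 + 1,150) = 4,735; DTI = 4,735/11,400 = 41.5%.
LTV = 439,500/748,000 = 58.8%.
Reserves = 29,640/2,565 = 11.6 months.
Program A: score 704 ≥ 660; DTI 41.5% ≤ 45%; LTV 58.8% ≤ 100%; employment 38 ≥ 24 mo → qualifies.
Program B: score 704 ≥ 620; DTI 41.5% ≤ 43%; LTV 58.8% ≤ 80%; employment 38 ≥ 18 mo; reserves 11.6 ≥ 6 mo → qualifies.
Qualifying: Program A, Program B. Lowest rate is 7.42% → Program A.

Program A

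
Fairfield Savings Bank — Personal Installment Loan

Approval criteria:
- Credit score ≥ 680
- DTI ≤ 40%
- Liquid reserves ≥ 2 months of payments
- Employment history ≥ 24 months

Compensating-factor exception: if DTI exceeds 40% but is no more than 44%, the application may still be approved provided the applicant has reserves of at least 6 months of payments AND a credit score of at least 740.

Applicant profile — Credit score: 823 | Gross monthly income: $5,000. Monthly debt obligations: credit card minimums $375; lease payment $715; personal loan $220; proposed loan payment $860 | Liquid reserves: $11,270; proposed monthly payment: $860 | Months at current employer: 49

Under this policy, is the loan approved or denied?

Credit score 823 ≥ 680 (meets base)
Total debts = (375 + 715 + 220 + 860) = 2,170. DTI = 2,170/5,000 = 43.4% > 40% — standard DTI limit exceeded.
Liquid reserves cover 11,270/860 = 13.1 months — ≥ 2 required
Employment 49 ≥ 24 months
DTI 43.4% is within the 40%–44% exception band; checking compensating factors.
Reserves 13.1 ≥ 6 months; credit score 823 ≥ 740.
Both compensating conditions met → exception applies.

Approved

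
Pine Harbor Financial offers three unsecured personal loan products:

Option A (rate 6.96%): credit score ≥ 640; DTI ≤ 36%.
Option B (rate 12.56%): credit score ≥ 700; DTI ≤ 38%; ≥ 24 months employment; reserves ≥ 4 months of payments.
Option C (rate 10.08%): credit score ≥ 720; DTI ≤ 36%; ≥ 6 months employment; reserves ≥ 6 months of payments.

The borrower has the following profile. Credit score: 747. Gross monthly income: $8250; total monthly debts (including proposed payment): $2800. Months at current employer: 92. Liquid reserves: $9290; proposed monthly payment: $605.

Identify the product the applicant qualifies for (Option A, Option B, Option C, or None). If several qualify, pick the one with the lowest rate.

DTI = 2,800/8,250 = 33.9%.
Reserves = 9,290/605 = 15.4 months.
Option A: score 747 ≥ 640; DTI 33.9% ≤ 36% → qualifies.
Option B: score 747 ≥ 700; DTI 33.9% ≤ 38%; employment 92 ≥ 24 mo; reserves 15.4 ≥ 4 mo → qualifies.
Option C: score 747 ≥ 720; DTI 33.9% ≤ 36%; employment 92 ≥ 6 mo; reserves 15.4 ≥ 6 mo → qualifies.
Qualifying: Option A, Option B, Option C. Lowest rate is 6.96% → Option A.

Option A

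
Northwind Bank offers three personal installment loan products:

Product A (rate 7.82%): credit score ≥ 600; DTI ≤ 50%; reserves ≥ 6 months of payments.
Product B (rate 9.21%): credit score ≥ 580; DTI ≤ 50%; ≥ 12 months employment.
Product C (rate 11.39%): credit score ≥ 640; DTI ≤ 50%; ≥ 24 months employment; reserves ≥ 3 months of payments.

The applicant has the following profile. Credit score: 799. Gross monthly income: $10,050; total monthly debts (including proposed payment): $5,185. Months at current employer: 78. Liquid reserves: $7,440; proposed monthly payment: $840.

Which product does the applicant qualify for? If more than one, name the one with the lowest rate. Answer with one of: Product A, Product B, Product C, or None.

None

DTI = 5,185/10,050 = 51.6%.
Reserves = 7,440/840 = 8.9 months.
Product A: score 799 ≥ 600; DTI 51.6% > 50%; reserves 8.9 ≥ 6 mo → does not qualify.
Product B: score 799 ≥ 580; DTI 51.6% > 50%; employment 78 ≥ 12 mo → does not qualify.
Product C: score 799 ≥ 640; DTI 51.6% > 50%; employment 78 ≥ 24 mo; reserves 8.9 ≥ 3 mo → does not qualify.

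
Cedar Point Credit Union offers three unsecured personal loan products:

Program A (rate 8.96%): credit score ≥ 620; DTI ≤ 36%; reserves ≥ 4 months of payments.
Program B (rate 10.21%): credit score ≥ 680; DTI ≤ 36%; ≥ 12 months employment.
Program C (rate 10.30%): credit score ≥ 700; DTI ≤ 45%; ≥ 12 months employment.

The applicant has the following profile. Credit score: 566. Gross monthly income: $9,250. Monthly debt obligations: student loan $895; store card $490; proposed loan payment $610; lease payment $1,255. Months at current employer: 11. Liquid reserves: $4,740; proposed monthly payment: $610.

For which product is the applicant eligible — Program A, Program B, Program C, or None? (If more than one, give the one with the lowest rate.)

Total debts = (895 + 490 + 610 + 1,255) = 3,250; DTI = 3,250/9,250 = 35.1%.
Reserves = 4,740/610 = 7.8 months.
Program A: score 566 < 620; DTI 35.1% ≤ 36%; reserves 7.8 ≥ 4 mo → does not qualify.
Program B: score 566 < 680; DTI 35.1% ≤ 36%; employment 11 < 12 mo → does not qualify.
Program C: score 566 < 700; DTI 35.1% ≤ 45%; employment 11 < 12 mo → does not qualify.

None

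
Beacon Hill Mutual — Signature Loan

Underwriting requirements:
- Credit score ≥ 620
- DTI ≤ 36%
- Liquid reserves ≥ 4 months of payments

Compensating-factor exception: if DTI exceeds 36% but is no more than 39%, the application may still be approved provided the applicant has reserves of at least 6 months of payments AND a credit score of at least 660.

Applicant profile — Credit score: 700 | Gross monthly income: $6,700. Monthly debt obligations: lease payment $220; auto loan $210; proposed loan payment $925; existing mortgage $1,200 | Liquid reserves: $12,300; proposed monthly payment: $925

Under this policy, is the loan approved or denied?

Approved

Credit score 700 ≥ 620 (meets base)
Total debts = (220 + 210 + 925 + 1,200) = 2,555. DTI = 2,555/6,700 = 38.1% > 36% — standard DTI limit exceeded.
Reserves: 12,300 ÷ 925 = 13.3 months (meets 4-month minimum)
DTI 38.1% is within the 36%–39% exception band; checking compensating factors.
Override check — reserves: 13.3 mo (ok); score: 700 (ok).
Both override conditions satisfied; DTI exception granted.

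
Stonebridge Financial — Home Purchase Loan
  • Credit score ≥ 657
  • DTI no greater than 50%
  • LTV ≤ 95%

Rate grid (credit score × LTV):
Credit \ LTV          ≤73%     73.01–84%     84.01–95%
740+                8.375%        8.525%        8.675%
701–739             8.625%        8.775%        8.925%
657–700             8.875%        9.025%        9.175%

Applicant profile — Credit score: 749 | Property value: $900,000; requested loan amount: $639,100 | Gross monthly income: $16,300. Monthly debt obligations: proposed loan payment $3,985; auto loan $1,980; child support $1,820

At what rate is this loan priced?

Credit score 749 ≥ 657; Total monthly debts = (3,985 + 1,980 + 1,820) = 7,785. Debt-to-income = 7,785/16,300 = 47.8% — meets 50% limit
LTV: 639,100 ÷ 900,000 = 71%, within 95% cap
Row: 749 falls in 740+. Column: 71% falls in ≤73%. Rate = 8.375%.

8.375%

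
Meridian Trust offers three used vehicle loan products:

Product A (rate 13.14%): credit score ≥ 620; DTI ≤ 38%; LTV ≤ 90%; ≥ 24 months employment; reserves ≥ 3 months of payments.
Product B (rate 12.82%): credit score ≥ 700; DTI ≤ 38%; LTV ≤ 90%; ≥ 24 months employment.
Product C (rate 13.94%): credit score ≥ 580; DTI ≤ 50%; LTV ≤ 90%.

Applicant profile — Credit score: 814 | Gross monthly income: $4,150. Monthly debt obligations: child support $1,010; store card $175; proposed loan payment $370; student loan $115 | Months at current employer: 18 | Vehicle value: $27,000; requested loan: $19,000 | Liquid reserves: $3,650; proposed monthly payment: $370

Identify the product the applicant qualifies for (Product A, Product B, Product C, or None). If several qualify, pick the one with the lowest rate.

Total debts = (1,010 + 175 + 370 + 115) = 1,670; DTI = 1,670/4,150 = 40.2%.
LTV = 19,000/27,000 = 70.4%.
Reserves = 3,650/370 = 9.9 months.
Product A: score 814 ≥ 620; DTI 40.2% > 38%; LTV 70.4% ≤ 90%; employment 18 < 24 mo; reserves 9.9 ≥ 3 mo → does not qualify.
Product B: score 814 ≥ 700; DTI 40.2% > 38%; LTV 70.4% ≤ 90%; employment 18 < 24 mo → does not qualify.
Product C: score 814 ≥ 580; DTI 40.2% ≤ 50%; LTV 70.4% ≤ 90% → qualifies.

Product C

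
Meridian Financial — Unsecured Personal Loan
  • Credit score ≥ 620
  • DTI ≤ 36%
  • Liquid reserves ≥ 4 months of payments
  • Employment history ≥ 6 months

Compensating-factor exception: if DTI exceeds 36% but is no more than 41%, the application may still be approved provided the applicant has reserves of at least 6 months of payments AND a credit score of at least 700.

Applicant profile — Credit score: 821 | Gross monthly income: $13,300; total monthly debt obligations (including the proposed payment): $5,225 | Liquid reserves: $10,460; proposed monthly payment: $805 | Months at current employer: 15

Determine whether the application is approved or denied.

Credit score 821 ≥ 620 (meets base)
DTI: 5,225 ÷ 13,300 = 39.3%, over the 36% base limit.
Reserves = 10,460/805 = 13.0 months ≥ 4
Employment 15 ≥ 6 months
DTI 39.3% is within the 36%–41% exception band; checking compensating factors.
Override check — reserves: 13.0 mo (ok); score: 821 (ok).
Both override conditions satisfied; DTI exception granted.

Approved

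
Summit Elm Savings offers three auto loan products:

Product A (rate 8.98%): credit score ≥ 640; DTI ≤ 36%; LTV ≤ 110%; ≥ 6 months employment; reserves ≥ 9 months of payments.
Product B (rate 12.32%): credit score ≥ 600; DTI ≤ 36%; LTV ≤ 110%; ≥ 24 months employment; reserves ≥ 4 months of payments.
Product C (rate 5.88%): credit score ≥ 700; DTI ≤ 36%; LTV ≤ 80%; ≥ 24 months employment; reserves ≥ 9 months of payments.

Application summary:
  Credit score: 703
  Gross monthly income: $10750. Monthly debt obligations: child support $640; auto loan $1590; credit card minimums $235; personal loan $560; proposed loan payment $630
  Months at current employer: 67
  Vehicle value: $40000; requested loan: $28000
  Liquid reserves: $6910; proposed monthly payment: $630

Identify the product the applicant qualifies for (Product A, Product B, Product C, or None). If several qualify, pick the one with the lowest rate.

Total debts = (640 + 1,590 + 235 + 560 + 630) = 3,655; DTI = 3,655/10,750 = 34%.
LTV = 28,000/40,000 = 70%.
Reserves = 6,910/630 = 11.0 months.
Product A: score 703 ≥ 640; DTI 34% ≤ 36%; LTV 70% ≤ 110%; employment 67 ≥ 6 mo; reserves 11.0 ≥ 9 mo → qualifies.
Product B: score 703 ≥ 600; DTI 34% ≤ 36%; LTV 70% ≤ 110%; employment 67 ≥ 24 mo; reserves 11.0 ≥ 4 mo → qualifies.
Product C: score 703 ≥ 700; DTI 34% ≤ 36%; LTV 70% ≤ 80%; employment 67 ≥ 24 mo; reserves 11.0 ≥ 9 mo → qualifies.
Qualifying: Product A, Product B, Product C. Lowest rate is 5.88% → Product C.

Product C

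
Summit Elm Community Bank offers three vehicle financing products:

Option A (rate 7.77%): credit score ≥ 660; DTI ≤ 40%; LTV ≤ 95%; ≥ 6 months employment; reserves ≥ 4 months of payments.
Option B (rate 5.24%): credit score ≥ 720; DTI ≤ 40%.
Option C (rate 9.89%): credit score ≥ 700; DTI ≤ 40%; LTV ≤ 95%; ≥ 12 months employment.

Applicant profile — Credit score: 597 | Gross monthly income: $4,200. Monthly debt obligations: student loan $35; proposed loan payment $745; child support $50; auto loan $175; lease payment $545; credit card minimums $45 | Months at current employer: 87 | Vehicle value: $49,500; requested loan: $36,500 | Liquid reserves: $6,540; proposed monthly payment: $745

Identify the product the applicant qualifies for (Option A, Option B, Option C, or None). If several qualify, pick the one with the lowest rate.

Total debts = (35 + 745 + 50 + 175 + 545 + 45) = 1,595; DTI = 1,595/4,200 = 38%.
LTV = 36,500/49,500 = 73.7%.
Reserves = 6,540/745 = 8.8 months.
Option A: score 597 < 660; DTI 38% ≤ 40%; LTV 73.7% ≤ 95%; employment 87 ≥ 6 mo; reserves 8.8 ≥ 4 mo → does not qualify.
Option B: score 597 < 720; DTI 38% ≤ 40% → does not qualify.
Option C: score 597 < 700; DTI 38% ≤ 40%; LTV 73.7% ≤ 95%; employment 87 ≥ 12 mo → does not qualify.

None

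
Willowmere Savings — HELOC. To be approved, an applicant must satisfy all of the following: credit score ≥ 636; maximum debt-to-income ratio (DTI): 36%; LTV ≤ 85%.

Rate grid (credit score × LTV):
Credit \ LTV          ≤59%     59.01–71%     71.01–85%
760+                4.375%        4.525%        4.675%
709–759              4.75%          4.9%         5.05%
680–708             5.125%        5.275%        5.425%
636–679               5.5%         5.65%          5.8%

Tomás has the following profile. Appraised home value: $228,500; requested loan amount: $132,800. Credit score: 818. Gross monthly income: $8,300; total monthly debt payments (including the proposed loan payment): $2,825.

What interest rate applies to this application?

4.375%

Credit score 818 ≥ 636; Debt-to-income = 2,825/8,300 = 34% — meets 36% limit
LTV: 132,800 ÷ 228,500 = 58.1%, within 85% cap
Credit 818 → row 760+; LTV 58.1% → column ≤59%. Grid cell → 4.375%.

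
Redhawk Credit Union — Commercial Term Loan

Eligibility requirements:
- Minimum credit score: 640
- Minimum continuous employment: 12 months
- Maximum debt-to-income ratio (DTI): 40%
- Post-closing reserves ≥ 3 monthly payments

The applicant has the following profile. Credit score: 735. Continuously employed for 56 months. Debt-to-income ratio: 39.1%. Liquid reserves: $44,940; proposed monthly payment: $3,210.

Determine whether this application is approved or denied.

Approved

Credit score 735 ≥ 640 (meets)
Employment 56 ≥ 12 months
DTI 39.1% ≤ 40%
Reserves = 44,940/3,210 = 14.0 months ≥ 3
All criteria satisfied.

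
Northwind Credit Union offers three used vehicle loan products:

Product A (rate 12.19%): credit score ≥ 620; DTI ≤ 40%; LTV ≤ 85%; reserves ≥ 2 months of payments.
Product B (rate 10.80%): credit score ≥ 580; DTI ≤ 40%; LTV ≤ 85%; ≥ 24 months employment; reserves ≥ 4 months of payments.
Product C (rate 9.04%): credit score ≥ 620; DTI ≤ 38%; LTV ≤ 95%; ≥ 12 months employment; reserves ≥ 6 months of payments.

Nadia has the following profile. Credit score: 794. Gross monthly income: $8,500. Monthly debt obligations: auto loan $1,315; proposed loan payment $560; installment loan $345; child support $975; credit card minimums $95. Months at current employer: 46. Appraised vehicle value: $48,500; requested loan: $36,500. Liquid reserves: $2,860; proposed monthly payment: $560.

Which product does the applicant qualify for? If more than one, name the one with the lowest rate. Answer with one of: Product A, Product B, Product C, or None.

Product B

Total debts = (1,315 + 560 + 345 + 975 + 95) = 3,290; DTI = 3,290/8,500 = 38.7%.
LTV = 36,500/48,500 = 75.3%.
Reserves = 2,860/560 = 5.1 months.
Product A: score 794 ≥ 620; DTI 38.7% ≤ 40%; LTV 75.3% ≤ 85%; reserves 5.1 ≥ 2 mo → qualifies.
Product B: score 794 ≥ 580; DTI 38.7% ≤ 40%; LTV 75.3% ≤ 85%; employment 46 ≥ 24 mo; reserves 5.1 ≥ 4 mo → qualifies.
Product C: score 794 ≥ 620; DTI 38.7% > 38%; LTV 75.3% ≤ 95%; employment 46 ≥ 12 mo; reserves 5.1 < 6 mo → does not qualify.
Qualifying: Product A, Product B. Lowest rate is 10.80% → Product B.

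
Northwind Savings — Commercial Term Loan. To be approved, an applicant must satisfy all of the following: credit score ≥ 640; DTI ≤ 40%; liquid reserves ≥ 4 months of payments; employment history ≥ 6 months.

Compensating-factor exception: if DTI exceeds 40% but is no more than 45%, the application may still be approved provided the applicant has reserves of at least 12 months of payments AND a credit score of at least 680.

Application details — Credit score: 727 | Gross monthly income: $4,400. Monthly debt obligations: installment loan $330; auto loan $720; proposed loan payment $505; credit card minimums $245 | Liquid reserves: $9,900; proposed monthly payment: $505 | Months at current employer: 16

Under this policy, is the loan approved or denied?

Credit score 727 ≥ 640 (meets base)
Total debts = (330 + 720 + 505 + 245) = 1,800. DTI = 1,800/4,400 = 40.9% > 40% — standard DTI limit exceeded.
Reserves = 9,900/505 = 19.6 months ≥ 4
Employment 16 ≥ 6 months
DTI 40.9% is within the 40%–45% exception band; checking compensating factors.
Override check — reserves: 19.6 mo (ok); score: 727 (ok).
Both override conditions satisfied; DTI exception granted.

Approved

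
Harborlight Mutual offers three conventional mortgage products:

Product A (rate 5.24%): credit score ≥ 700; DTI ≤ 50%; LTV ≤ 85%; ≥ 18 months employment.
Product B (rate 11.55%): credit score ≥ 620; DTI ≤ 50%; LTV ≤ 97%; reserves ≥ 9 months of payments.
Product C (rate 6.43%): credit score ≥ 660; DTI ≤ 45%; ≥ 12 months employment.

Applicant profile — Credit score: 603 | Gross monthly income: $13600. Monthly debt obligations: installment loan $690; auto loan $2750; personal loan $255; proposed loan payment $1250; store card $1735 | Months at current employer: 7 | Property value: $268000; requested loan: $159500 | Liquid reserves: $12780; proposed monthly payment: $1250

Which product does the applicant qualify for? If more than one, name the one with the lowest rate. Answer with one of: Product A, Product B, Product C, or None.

None

Total debts = (690 + 2,750 + 255 + 1,250 + 1,735) = 6,680; DTI = 6,680/13,600 = 49.1%.
LTV = 159,500/268,000 = 59.5%.
Reserves = 12,780/1,250 = 10.2 months.
Product A: score 603 < 700; DTI 49.1% ≤ 50%; LTV 59.5% ≤ 85%; employment 7 < 18 mo → does not qualify.
Product B: score 603 < 620; DTI 49.1% ≤ 50%; LTV 59.5% ≤ 97%; reserves 10.2 ≥ 9 mo → does not qualify.
Product C: score 603 < 660; DTI 49.1% > 45%; employment 7 < 12 mo → does not qualify.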